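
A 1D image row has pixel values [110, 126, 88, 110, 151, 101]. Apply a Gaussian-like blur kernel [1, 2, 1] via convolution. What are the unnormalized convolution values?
Convolve image row [110, 126, 88, 110, 151, 101] with kernel [1, 2, 1]: y[0] = 110×1 = 110; y[1] = 110×2 + 126×1 = 346; y[2] = 110×1 + 126×2 + 88×1 = 450; y[3] = 126×1 + 88×2 + 110×1 = 412; y[4] = 88×1 + 110×2 + 151×1 = 459; y[5] = 110×1 + 151×2 + 101×1 = 513; y[6] = 151×1 + 101×2 = 353; y[7] = 101×1 = 101 → [110, 346, 450, 412, 459, 513, 353, 101]. Normalization factor = sum(kernel) = 4.

[110, 346, 450, 412, 459, 513, 353, 101]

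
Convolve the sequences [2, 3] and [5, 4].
y[0] = 2×5 = 10; y[1] = 2×4 + 3×5 = 23; y[2] = 3×4 = 12

[10, 23, 12]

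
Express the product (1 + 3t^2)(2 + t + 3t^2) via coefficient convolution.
Ascending coefficients: a = [1, 0, 3], b = [2, 1, 3]. c[0] = 1×2 = 2; c[1] = 1×1 + 0×2 = 1; c[2] = 1×3 + 0×1 + 3×2 = 9; c[3] = 0×3 + 3×1 = 3; c[4] = 3×3 = 9. Result coefficients: [2, 1, 9, 3, 9] → 2 + t + 9t^2 + 3t^3 + 9t^4

2 + t + 9t^2 + 3t^3 + 9t^4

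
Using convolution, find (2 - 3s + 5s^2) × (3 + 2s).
Ascending coefficients: a = [2, -3, 5], b = [3, 2]. c[0] = 2×3 = 6; c[1] = 2×2 + -3×3 = -5; c[2] = -3×2 + 5×3 = 9; c[3] = 5×2 = 10. Result coefficients: [6, -5, 9, 10] → 6 - 5s + 9s^2 + 10s^3

6 - 5s + 9s^2 + 10s^3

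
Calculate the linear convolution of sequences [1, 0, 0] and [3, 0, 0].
y[0] = 1×3 = 3; y[1] = 1×0 + 0×3 = 0; y[2] = 1×0 + 0×0 + 0×3 = 0; y[3] = 0×0 + 0×0 = 0; y[4] = 0×0 = 0

[3, 0, 0, 0, 0]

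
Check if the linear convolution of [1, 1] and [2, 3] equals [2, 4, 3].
Recompute linear convolution of [1, 1] and [2, 3]: y[0] = 1×2 = 2; y[1] = 1×3 + 1×2 = 5; y[2] = 1×3 = 3 → [2, 5, 3]. Compare to given [2, 4, 3]: they differ at index 1: given 4, correct 5, so answer: No

No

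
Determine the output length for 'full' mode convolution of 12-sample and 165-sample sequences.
Linear/full convolution length: m + n - 1 = 12 + 165 - 1 = 176

176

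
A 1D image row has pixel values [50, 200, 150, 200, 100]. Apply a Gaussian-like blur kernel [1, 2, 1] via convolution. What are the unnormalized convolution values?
Convolve image row [50, 200, 150, 200, 100] with kernel [1, 2, 1]: y[0] = 50×1 = 50; y[1] = 50×2 + 200×1 = 300; y[2] = 50×1 + 200×2 + 150×1 = 600; y[3] = 200×1 + 150×2 + 200×1 = 700; y[4] = 150×1 + 200×2 + 100×1 = 650; y[5] = 200×1 + 100×2 = 400; y[6] = 100×1 = 100 → [50, 300, 600, 700, 650, 400, 100]. Normalization factor = sum(kernel) = 4.

[50, 300, 600, 700, 650, 400, 100]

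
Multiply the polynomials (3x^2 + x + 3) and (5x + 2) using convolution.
Ascending coefficients: a = [3, 1, 3], b = [2, 5]. c[0] = 3×2 = 6; c[1] = 3×5 + 1×2 = 17; c[2] = 1×5 + 3×2 = 11; c[3] = 3×5 = 15. Result coefficients: [6, 17, 11, 15] → 15x^3 + 11x^2 + 17x + 6

15x^3 + 11x^2 + 17x + 6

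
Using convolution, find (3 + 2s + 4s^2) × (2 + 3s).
Ascending coefficients: a = [3, 2, 4], b = [2, 3]. c[0] = 3×2 = 6; c[1] = 3×3 + 2×2 = 13; c[2] = 2×3 + 4×2 = 14; c[3] = 4×3 = 12. Result coefficients: [6, 13, 14, 12] → 6 + 13s + 14s^2 + 12s^3

6 + 13s + 14s^2 + 12s^3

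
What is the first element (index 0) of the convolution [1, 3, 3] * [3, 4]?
Use y[k] = Σ_i a[i]·b[k-i] at k=0. y[0] = 1×3 = 3

3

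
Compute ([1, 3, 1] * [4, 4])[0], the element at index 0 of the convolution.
Use y[k] = Σ_i a[i]·b[k-i] at k=0. y[0] = 1×4 = 4

4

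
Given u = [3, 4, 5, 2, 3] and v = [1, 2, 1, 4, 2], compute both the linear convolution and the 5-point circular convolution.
Linear: y_lin[0] = 3×1 = 3; y_lin[1] = 3×2 + 4×1 = 10; y_lin[2] = 3×1 + 4×2 + 5×1 = 16; y_lin[3] = 3×4 + 4×1 + 5×2 + 2×1 = 28; y_lin[4] = 3×2 + 4×4 + 5×1 + 2×2 + 3×1 = 34; y_lin[5] = 4×2 + 5×4 + 2×1 + 3×2 = 36; y_lin[6] = 5×2 + 2×4 + 3×1 = 21; y_lin[7] = 2×2 + 3×4 = 16; y_lin[8] = 3×2 = 6 → [3, 10, 16, 28, 34, 36, 21, 16, 6]. Circular (length 5): y[0] = 3×1 + 4×2 + 5×4 + 2×1 + 3×2 = 39; y[1] = 3×2 + 4×1 + 5×2 + 2×4 + 3×1 = 31; y[2] = 3×1 + 4×2 + 5×1 + 2×2 + 3×4 = 32; y[3] = 3×4 + 4×1 + 5×2 + 2×1 + 3×2 = 34; y[4] = 3×2 + 4×4 + 5×1 + 2×2 + 3×1 = 34 → [39, 31, 32, 34, 34]

Linear: [3, 10, 16, 28, 34, 36, 21, 16, 6], Circular: [39, 31, 32, 34, 34]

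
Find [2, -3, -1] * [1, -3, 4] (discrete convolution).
y[0] = 2×1 = 2; y[1] = 2×-3 + -3×1 = -9; y[2] = 2×4 + -3×-3 + -1×1 = 16; y[3] = -3×4 + -1×-3 = -9; y[4] = -1×4 = -4

[2, -9, 16, -9, -4]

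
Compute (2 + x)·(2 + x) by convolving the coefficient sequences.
Ascending coefficients: a = [2, 1], b = [2, 1]. c[0] = 2×2 = 4; c[1] = 2×1 + 1×2 = 4; c[2] = 1×1 = 1. Result coefficients: [4, 4, 1] → 4 + 4x + x^2

4 + 4x + x^2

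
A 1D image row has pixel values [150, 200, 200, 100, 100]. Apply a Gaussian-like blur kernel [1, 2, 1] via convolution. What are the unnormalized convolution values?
Convolve image row [150, 200, 200, 100, 100] with kernel [1, 2, 1]: y[0] = 150×1 = 150; y[1] = 150×2 + 200×1 = 500; y[2] = 150×1 + 200×2 + 200×1 = 750; y[3] = 200×1 + 200×2 + 100×1 = 700; y[4] = 200×1 + 100×2 + 100×1 = 500; y[5] = 100×1 + 100×2 = 300; y[6] = 100×1 = 100 → [150, 500, 750, 700, 500, 300, 100]. Normalization factor = sum(kernel) = 4.

[150, 500, 750, 700, 500, 300, 100]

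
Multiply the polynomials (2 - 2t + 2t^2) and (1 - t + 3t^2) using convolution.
Ascending coefficients: a = [2, -2, 2], b = [1, -1, 3]. c[0] = 2×1 = 2; c[1] = 2×-1 + -2×1 = -4; c[2] = 2×3 + -2×-1 + 2×1 = 10; c[3] = -2×3 + 2×-1 = -8; c[4] = 2×3 = 6. Result coefficients: [2, -4, 10, -8, 6] → 2 - 4t + 10t^2 - 8t^3 + 6t^4

2 - 4t + 10t^2 - 8t^3 + 6t^4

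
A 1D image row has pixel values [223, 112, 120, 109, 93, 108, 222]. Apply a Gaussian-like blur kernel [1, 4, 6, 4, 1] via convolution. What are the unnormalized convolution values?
Convolve image row [223, 112, 120, 109, 93, 108, 222] with kernel [1, 4, 6, 4, 1]: y[0] = 223×1 = 223; y[1] = 223×4 + 112×1 = 1004; y[2] = 223×6 + 112×4 + 120×1 = 1906; y[3] = 223×4 + 112×6 + 120×4 + 109×1 = 2153; y[4] = 223×1 + 112×4 + 120×6 + 109×4 + 93×1 = 1920; y[5] = 112×1 + 120×4 + 109×6 + 93×4 + 108×1 = 1726; y[6] = 120×1 + 109×4 + 93×6 + 108×4 + 222×1 = 1768; y[7] = 109×1 + 93×4 + 108×6 + 222×4 = 2017; y[8] = 93×1 + 108×4 + 222×6 = 1857; y[9] = 108×1 + 222×4 = 996; y[10] = 222×1 = 222 → [223, 1004, 1906, 2153, 1920, 1726, 1768, 2017, 1857, 996, 222]. Normalization factor = sum(kernel) = 16.

[223, 1004, 1906, 2153, 1920, 1726, 1768, 2017, 1857, 996, 222]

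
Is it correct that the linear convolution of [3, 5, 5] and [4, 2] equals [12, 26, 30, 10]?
Recompute linear convolution of [3, 5, 5] and [4, 2]: y[0] = 3×4 = 12; y[1] = 3×2 + 5×4 = 26; y[2] = 5×2 + 5×4 = 30; y[3] = 5×2 = 10 → [12, 26, 30, 10]. Given [12, 26, 30, 10] matches, so answer: Yes

Yes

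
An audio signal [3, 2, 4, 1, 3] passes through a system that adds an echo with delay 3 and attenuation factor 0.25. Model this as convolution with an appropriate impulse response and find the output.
Direct-path + delayed-attenuated-path model → impulse response h = [1, 0, 0, 0.25] (1 at lag 0, 0.25 at lag 3). Output y[n] = x[n] + 0.25·x[n - 3] (with x[n] = 0 outside 0..4): y[0] = 3 + 0.25×0 = 3; y[1] = 2 + 0.25×0 = 2; y[2] = 4 + 0.25×0 = 4; y[3] = 1 + 0.25×3 = 1.75; y[4] = 3 + 0.25×2 = 3.5; y[5] = 0 + 0.25×4 = 1.0; y[6] = 0 + 0.25×1 = 0.25; y[7] = 0 + 0.25×3 = 0.75. So y = [3, 2, 4, 1.75, 3.5, 1.0, 0.25, 0.75]

[3, 2, 4, 1.75, 3.5, 1.0, 0.25, 0.75]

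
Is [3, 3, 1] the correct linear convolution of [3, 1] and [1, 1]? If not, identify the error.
Recompute linear convolution of [3, 1] and [1, 1]: y[0] = 3×1 = 3; y[1] = 3×1 + 1×1 = 4; y[2] = 1×1 = 1 → [3, 4, 1]. Compare to given [3, 3, 1]: they differ at index 1: given 3, correct 4, so answer: No

No. Error at index 1: given 3, correct 4.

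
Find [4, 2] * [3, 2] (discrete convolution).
y[0] = 4×3 = 12; y[1] = 4×2 + 2×3 = 14; y[2] = 2×2 = 4

[12, 14, 4]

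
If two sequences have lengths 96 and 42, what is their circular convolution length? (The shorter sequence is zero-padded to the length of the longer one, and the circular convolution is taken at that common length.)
Circular convolution (zero-padding the shorter input) has length max(m, n) = max(96, 42) = 96

96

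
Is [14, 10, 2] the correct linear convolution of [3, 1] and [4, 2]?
Recompute linear convolution of [3, 1] and [4, 2]: y[0] = 3×4 = 12; y[1] = 3×2 + 1×4 = 10; y[2] = 1×2 = 2 → [12, 10, 2]. Compare to given [14, 10, 2]: they differ at index 0: given 14, correct 12, so answer: No

No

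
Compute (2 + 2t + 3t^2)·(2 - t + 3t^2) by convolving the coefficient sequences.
Ascending coefficients: a = [2, 2, 3], b = [2, -1, 3]. c[0] = 2×2 = 4; c[1] = 2×-1 + 2×2 = 2; c[2] = 2×3 + 2×-1 + 3×2 = 10; c[3] = 2×3 + 3×-1 = 3; c[4] = 3×3 = 9. Result coefficients: [4, 2, 10, 3, 9] → 4 + 2t + 10t^2 + 3t^3 + 9t^4

4 + 2t + 10t^2 + 3t^3 + 9t^4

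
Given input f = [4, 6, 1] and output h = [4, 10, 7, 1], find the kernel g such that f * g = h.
Output length 4 = len(f) + len(g) - 1 ⇒ len(g) = 2. Solve g forward using g[k] = (h[k] - Σ_{i≥1} f[i]·g[k-i]) / f[0]: g[0] = h[0] / f[0] = 4 / 4 = 1; g[1] = (h[1] - 6×1) / f[0] = (10 - 6×1) / 4 = 1. So g = [1, 1]. Forward-check [4, 6, 1] * [1, 1]: h[0] = 4×1 = 4; h[1] = 4×1 + 6×1 = 10; h[2] = 6×1 + 1×1 = 7; h[3] = 1×1 = 1 → [4, 10, 7, 1] ✓

[1, 1]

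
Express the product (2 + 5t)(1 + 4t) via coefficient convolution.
Ascending coefficients: a = [2, 5], b = [1, 4]. c[0] = 2×1 = 2; c[1] = 2×4 + 5×1 = 13; c[2] = 5×4 = 20. Result coefficients: [2, 13, 20] → 2 + 13t + 20t^2

2 + 13t + 20t^2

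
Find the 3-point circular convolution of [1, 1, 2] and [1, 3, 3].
Use y[k] = Σ_j x[j]·h[(k-j) mod 3]. y[0] = 1×1 + 1×3 + 2×3 = 10; y[1] = 1×3 + 1×1 + 2×3 = 10; y[2] = 1×3 + 1×3 + 2×1 = 8. Result: [10, 10, 8]

[10, 10, 8]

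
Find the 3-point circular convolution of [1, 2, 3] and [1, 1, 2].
Use y[k] = Σ_j x[j]·h[(k-j) mod 3]. y[0] = 1×1 + 2×2 + 3×1 = 8; y[1] = 1×1 + 2×1 + 3×2 = 9; y[2] = 1×2 + 2×1 + 3×1 = 7. Result: [8, 9, 7]

[8, 9, 7]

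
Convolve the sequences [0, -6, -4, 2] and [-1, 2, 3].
y[0] = 0×-1 = 0; y[1] = 0×2 + -6×-1 = 6; y[2] = 0×3 + -6×2 + -4×-1 = -8; y[3] = -6×3 + -4×2 + 2×-1 = -28; y[4] = -4×3 + 2×2 = -8; y[5] = 2×3 = 6

[0, 6, -8, -28, -8, 6]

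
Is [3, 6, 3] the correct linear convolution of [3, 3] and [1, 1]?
Recompute linear convolution of [3, 3] and [1, 1]: y[0] = 3×1 = 3; y[1] = 3×1 + 3×1 = 6; y[2] = 3×1 = 3 → [3, 6, 3]. Given [3, 6, 3] matches, so answer: Yes

Yes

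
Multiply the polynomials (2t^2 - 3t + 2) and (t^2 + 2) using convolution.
Ascending coefficients: a = [2, -3, 2], b = [2, 0, 1]. c[0] = 2×2 = 4; c[1] = 2×0 + -3×2 = -6; c[2] = 2×1 + -3×0 + 2×2 = 6; c[3] = -3×1 + 2×0 = -3; c[4] = 2×1 = 2. Result coefficients: [4, -6, 6, -3, 2] → 2t^4 - 3t^3 + 6t^2 - 6t + 4

2t^4 - 3t^3 + 6t^2 - 6t + 4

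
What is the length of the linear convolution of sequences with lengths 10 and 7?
Linear/full convolution length: m + n - 1 = 10 + 7 - 1 = 16

16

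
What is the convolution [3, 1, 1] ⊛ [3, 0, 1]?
y[0] = 3×3 = 9; y[1] = 3×0 + 1×3 = 3; y[2] = 3×1 + 1×0 + 1×3 = 6; y[3] = 1×1 + 1×0 = 1; y[4] = 1×1 = 1

[9, 3, 6, 1, 1]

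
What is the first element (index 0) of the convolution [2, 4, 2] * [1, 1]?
Use y[k] = Σ_i a[i]·b[k-i] at k=0. y[0] = 2×1 = 2

2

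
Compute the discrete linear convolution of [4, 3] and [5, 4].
y[0] = 4×5 = 20; y[1] = 4×4 + 3×5 = 31; y[2] = 3×4 = 12

[20, 31, 12]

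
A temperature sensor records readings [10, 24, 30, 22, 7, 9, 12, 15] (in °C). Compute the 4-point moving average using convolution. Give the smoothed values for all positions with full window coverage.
4-point moving average kernel = [1, 1, 1, 1]. Apply in 'valid' mode (full window coverage): avg[0] = (10 + 24 + 30 + 22) / 4 = 21.5; avg[1] = (24 + 30 + 22 + 7) / 4 = 20.75; avg[2] = (30 + 22 + 7 + 9) / 4 = 17.0; avg[3] = (22 + 7 + 9 + 12) / 4 = 12.5; avg[4] = (7 + 9 + 12 + 15) / 4 = 10.75. Smoothed values: [21.5, 20.75, 17.0, 12.5, 10.75]

[21.5, 20.75, 17.0, 12.5, 10.75]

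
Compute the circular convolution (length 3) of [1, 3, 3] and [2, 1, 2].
Use y[k] = Σ_j f[j]·g[(k-j) mod 3]. y[0] = 1×2 + 3×2 + 3×1 = 11; y[1] = 1×1 + 3×2 + 3×2 = 13; y[2] = 1×2 + 3×1 + 3×2 = 11. Result: [11, 13, 11]

[11, 13, 11]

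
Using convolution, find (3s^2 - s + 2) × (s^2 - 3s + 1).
Ascending coefficients: a = [2, -1, 3], b = [1, -3, 1]. c[0] = 2×1 = 2; c[1] = 2×-3 + -1×1 = -7; c[2] = 2×1 + -1×-3 + 3×1 = 8; c[3] = -1×1 + 3×-3 = -10; c[4] = 3×1 = 3. Result coefficients: [2, -7, 8, -10, 3] → 3s^4 - 10s^3 + 8s^2 - 7s + 2

3s^4 - 10s^3 + 8s^2 - 7s + 2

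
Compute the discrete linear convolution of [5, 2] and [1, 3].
y[0] = 5×1 = 5; y[1] = 5×3 + 2×1 = 17; y[2] = 2×3 = 6

[5, 17, 6]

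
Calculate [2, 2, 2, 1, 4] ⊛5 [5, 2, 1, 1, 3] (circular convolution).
Use y[k] = Σ_j u[j]·v[(k-j) mod 5]. y[0] = 2×5 + 2×3 + 2×1 + 1×1 + 4×2 = 27; y[1] = 2×2 + 2×5 + 2×3 + 1×1 + 4×1 = 25; y[2] = 2×1 + 2×2 + 2×5 + 1×3 + 4×1 = 23; y[3] = 2×1 + 2×1 + 2×2 + 1×5 + 4×3 = 25; y[4] = 2×3 + 2×1 + 2×1 + 1×2 + 4×5 = 32. Result: [27, 25, 23, 25, 32]

[27, 25, 23, 25, 32]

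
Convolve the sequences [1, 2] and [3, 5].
y[0] = 1×3 = 3; y[1] = 1×5 + 2×3 = 11; y[2] = 2×5 = 10

[3, 11, 10]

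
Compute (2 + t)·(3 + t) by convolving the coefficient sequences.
Ascending coefficients: a = [2, 1], b = [3, 1]. c[0] = 2×3 = 6; c[1] = 2×1 + 1×3 = 5; c[2] = 1×1 = 1. Result coefficients: [6, 5, 1] → 6 + 5t + t^2

6 + 5t + t^2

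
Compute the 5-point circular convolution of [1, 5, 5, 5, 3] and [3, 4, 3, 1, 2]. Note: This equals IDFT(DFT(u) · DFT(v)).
Either evaluate y[k] = Σ_j u[j]·v[(k-j) mod 5] directly, or use IDFT(DFT(u) · DFT(v)). y[0] = 1×3 + 5×2 + 5×1 + 5×3 + 3×4 = 45; y[1] = 1×4 + 5×3 + 5×2 + 5×1 + 3×3 = 43; y[2] = 1×3 + 5×4 + 5×3 + 5×2 + 3×1 = 51; y[3] = 1×1 + 5×3 + 5×4 + 5×3 + 3×2 = 57; y[4] = 1×2 + 5×1 + 5×3 + 5×4 + 3×3 = 51. Result: [45, 43, 51, 57, 51]

[45, 43, 51, 57, 51]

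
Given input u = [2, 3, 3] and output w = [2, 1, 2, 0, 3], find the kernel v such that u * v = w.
Output length 5 = len(u) + len(v) - 1 ⇒ len(v) = 3. Solve v forward using v[k] = (w[k] - Σ_{i≥1} u[i]·v[k-i]) / u[0]: v[0] = w[0] / u[0] = 2 / 2 = 1; v[1] = (w[1] - 3×1) / u[0] = (1 - 3×1) / 2 = -1; v[2] = (w[2] - 3×-1 - 3×1) / u[0] = (2 - 3×-1 - 3×1) / 2 = 1. So v = [1, -1, 1]. Forward-check [2, 3, 3] * [1, -1, 1]: w[0] = 2×1 = 2; w[1] = 2×-1 + 3×1 = 1; w[2] = 2×1 + 3×-1 + 3×1 = 2; w[3] = 3×1 + 3×-1 = 0; w[4] = 3×1 = 3 → [2, 1, 2, 0, 3] ✓

[1, -1, 1]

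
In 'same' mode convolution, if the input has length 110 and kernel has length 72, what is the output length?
'Same' mode returns an output with the same length as the input: 110

110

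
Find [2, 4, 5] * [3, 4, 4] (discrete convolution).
y[0] = 2×3 = 6; y[1] = 2×4 + 4×3 = 20; y[2] = 2×4 + 4×4 + 5×3 = 39; y[3] = 4×4 + 5×4 = 36; y[4] = 5×4 = 20

[6, 20, 39, 36, 20]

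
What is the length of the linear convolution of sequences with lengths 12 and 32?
Linear/full convolution length: m + n - 1 = 12 + 32 - 1 = 43

43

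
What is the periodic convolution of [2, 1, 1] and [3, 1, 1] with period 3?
Use y[k] = Σ_j f[j]·g[(k-j) mod 3]. y[0] = 2×3 + 1×1 + 1×1 = 8; y[1] = 2×1 + 1×3 + 1×1 = 6; y[2] = 2×1 + 1×1 + 1×3 = 6. Result: [8, 6, 6]

[8, 6, 6]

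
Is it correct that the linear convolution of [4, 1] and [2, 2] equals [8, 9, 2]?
Recompute linear convolution of [4, 1] and [2, 2]: y[0] = 4×2 = 8; y[1] = 4×2 + 1×2 = 10; y[2] = 1×2 = 2 → [8, 10, 2]. Compare to given [8, 9, 2]: they differ at index 1: given 9, correct 10, so answer: No

No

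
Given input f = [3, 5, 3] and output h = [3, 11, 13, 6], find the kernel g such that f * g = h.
Output length 4 = len(f) + len(g) - 1 ⇒ len(g) = 2. Solve g forward using g[k] = (h[k] - Σ_{i≥1} f[i]·g[k-i]) / f[0]: g[0] = h[0] / f[0] = 3 / 3 = 1; g[1] = (h[1] - 5×1) / f[0] = (11 - 5×1) / 3 = 2. So g = [1, 2]. Forward-check [3, 5, 3] * [1, 2]: h[0] = 3×1 = 3; h[1] = 3×2 + 5×1 = 11; h[2] = 5×2 + 3×1 = 13; h[3] = 3×2 = 6 → [3, 11, 13, 6] ✓

[1, 2]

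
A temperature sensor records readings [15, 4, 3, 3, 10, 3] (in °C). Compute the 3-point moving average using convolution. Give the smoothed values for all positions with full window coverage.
3-point moving average kernel = [1, 1, 1]. Apply in 'valid' mode (full window coverage): avg[0] = (15 + 4 + 3) / 3 = 7.33; avg[1] = (4 + 3 + 3) / 3 = 3.33; avg[2] = (3 + 3 + 10) / 3 = 5.33; avg[3] = (3 + 10 + 3) / 3 = 5.33. Smoothed values: [7.33, 3.33, 5.33, 5.33]

[7.33, 3.33, 5.33, 5.33]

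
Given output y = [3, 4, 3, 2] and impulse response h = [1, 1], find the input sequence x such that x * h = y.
Deconvolve y=[3, 4, 3, 2] by h=[1, 1]. Since h[0]=1, solve forward: x[0] = y[0] / 1 = 3; x[1] = (y[1] - 3×1) / 1 = 1; x[2] = (y[2] - 1×1) / 1 = 2. So x = [3, 1, 2]. Check by forward convolution: y[0] = 3×1 = 3; y[1] = 3×1 + 1×1 = 4; y[2] = 1×1 + 2×1 = 3; y[3] = 2×1 = 2

[3, 1, 2]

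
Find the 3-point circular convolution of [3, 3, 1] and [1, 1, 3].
Use y[k] = Σ_j x[j]·h[(k-j) mod 3]. y[0] = 3×1 + 3×3 + 1×1 = 13; y[1] = 3×1 + 3×1 + 1×3 = 9; y[2] = 3×3 + 3×1 + 1×1 = 13. Result: [13, 9, 13]

[13, 9, 13]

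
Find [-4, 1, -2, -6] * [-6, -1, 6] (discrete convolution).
y[0] = -4×-6 = 24; y[1] = -4×-1 + 1×-6 = -2; y[2] = -4×6 + 1×-1 + -2×-6 = -13; y[3] = 1×6 + -2×-1 + -6×-6 = 44; y[4] = -2×6 + -6×-1 = -6; y[5] = -6×6 = -36

[24, -2, -13, 44, -6, -36]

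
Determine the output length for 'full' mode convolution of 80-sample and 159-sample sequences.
Linear/full convolution length: m + n - 1 = 80 + 159 - 1 = 238

238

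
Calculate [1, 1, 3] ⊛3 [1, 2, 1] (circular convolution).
Use y[k] = Σ_j u[j]·v[(k-j) mod 3]. y[0] = 1×1 + 1×1 + 3×2 = 8; y[1] = 1×2 + 1×1 + 3×1 = 6; y[2] = 1×1 + 1×2 + 3×1 = 6. Result: [8, 6, 6]

[8, 6, 6]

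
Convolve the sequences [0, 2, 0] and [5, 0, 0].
y[0] = 0×5 = 0; y[1] = 0×0 + 2×5 = 10; y[2] = 0×0 + 2×0 + 0×5 = 0; y[3] = 2×0 + 0×0 = 0; y[4] = 0×0 = 0

[0, 10, 0, 0, 0]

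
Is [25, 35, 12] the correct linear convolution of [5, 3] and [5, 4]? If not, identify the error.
Recompute linear convolution of [5, 3] and [5, 4]: y[0] = 5×5 = 25; y[1] = 5×4 + 3×5 = 35; y[2] = 3×4 = 12 → [25, 35, 12]. Given [25, 35, 12] matches, so answer: Yes

Yes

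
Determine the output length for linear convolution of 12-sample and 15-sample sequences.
Linear/full convolution length: m + n - 1 = 12 + 15 - 1 = 26

26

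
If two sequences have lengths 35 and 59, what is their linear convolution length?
Linear/full convolution length: m + n - 1 = 35 + 59 - 1 = 93

93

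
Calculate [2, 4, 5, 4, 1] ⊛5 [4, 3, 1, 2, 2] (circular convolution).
Use y[k] = Σ_j a[j]·b[(k-j) mod 5]. y[0] = 2×4 + 4×2 + 5×2 + 4×1 + 1×3 = 33; y[1] = 2×3 + 4×4 + 5×2 + 4×2 + 1×1 = 41; y[2] = 2×1 + 4×3 + 5×4 + 4×2 + 1×2 = 44; y[3] = 2×2 + 4×1 + 5×3 + 4×4 + 1×2 = 41; y[4] = 2×2 + 4×2 + 5×1 + 4×3 + 1×4 = 33. Result: [33, 41, 44, 41, 33]

[33, 41, 44, 41, 33]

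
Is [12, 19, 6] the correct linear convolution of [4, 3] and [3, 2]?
Recompute linear convolution of [4, 3] and [3, 2]: y[0] = 4×3 = 12; y[1] = 4×2 + 3×3 = 17; y[2] = 3×2 = 6 → [12, 17, 6]. Compare to given [12, 19, 6]: they differ at index 1: given 19, correct 17, so answer: No

No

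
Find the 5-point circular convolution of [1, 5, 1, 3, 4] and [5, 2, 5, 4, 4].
Use y[k] = Σ_j x[j]·h[(k-j) mod 5]. y[0] = 1×5 + 5×4 + 1×4 + 3×5 + 4×2 = 52; y[1] = 1×2 + 5×5 + 1×4 + 3×4 + 4×5 = 63; y[2] = 1×5 + 5×2 + 1×5 + 3×4 + 4×4 = 48; y[3] = 1×4 + 5×5 + 1×2 + 3×5 + 4×4 = 62; y[4] = 1×4 + 5×4 + 1×5 + 3×2 + 4×5 = 55. Result: [52, 63, 48, 62, 55]

[52, 63, 48, 62, 55]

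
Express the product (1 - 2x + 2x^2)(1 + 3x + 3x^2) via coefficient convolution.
Ascending coefficients: a = [1, -2, 2], b = [1, 3, 3]. c[0] = 1×1 = 1; c[1] = 1×3 + -2×1 = 1; c[2] = 1×3 + -2×3 + 2×1 = -1; c[3] = -2×3 + 2×3 = 0; c[4] = 2×3 = 6. Result coefficients: [1, 1, -1, 0, 6] → 1 + x - x^2 + 6x^4

1 + x - x^2 + 6x^4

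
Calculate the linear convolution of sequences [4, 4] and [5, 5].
y[0] = 4×5 = 20; y[1] = 4×5 + 4×5 = 40; y[2] = 4×5 = 20

[20, 40, 20]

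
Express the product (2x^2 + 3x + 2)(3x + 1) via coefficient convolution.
Ascending coefficients: a = [2, 3, 2], b = [1, 3]. c[0] = 2×1 = 2; c[1] = 2×3 + 3×1 = 9; c[2] = 3×3 + 2×1 = 11; c[3] = 2×3 = 6. Result coefficients: [2, 9, 11, 6] → 6x^3 + 11x^2 + 9x + 2

6x^3 + 11x^2 + 9x + 2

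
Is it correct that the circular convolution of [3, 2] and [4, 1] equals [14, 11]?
Recompute circular convolution of [3, 2] and [4, 1]: y[0] = 3×4 + 2×1 = 14; y[1] = 3×1 + 2×4 = 11 → [14, 11]. Given [14, 11] matches, so answer: Yes

Yes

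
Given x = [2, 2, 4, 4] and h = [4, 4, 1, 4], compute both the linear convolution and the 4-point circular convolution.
Linear: y_lin[0] = 2×4 = 8; y_lin[1] = 2×4 + 2×4 = 16; y_lin[2] = 2×1 + 2×4 + 4×4 = 26; y_lin[3] = 2×4 + 2×1 + 4×4 + 4×4 = 42; y_lin[4] = 2×4 + 4×1 + 4×4 = 28; y_lin[5] = 4×4 + 4×1 = 20; y_lin[6] = 4×4 = 16 → [8, 16, 26, 42, 28, 20, 16]. Circular (length 4): y[0] = 2×4 + 2×4 + 4×1 + 4×4 = 36; y[1] = 2×4 + 2×4 + 4×4 + 4×1 = 36; y[2] = 2×1 + 2×4 + 4×4 + 4×4 = 42; y[3] = 2×4 + 2×1 + 4×4 + 4×4 = 42 → [36, 36, 42, 42]

Linear: [8, 16, 26, 42, 28, 20, 16], Circular: [36, 36, 42, 42]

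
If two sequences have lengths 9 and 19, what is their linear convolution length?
Linear/full convolution length: m + n - 1 = 9 + 19 - 1 = 27

27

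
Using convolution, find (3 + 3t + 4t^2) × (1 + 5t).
Ascending coefficients: a = [3, 3, 4], b = [1, 5]. c[0] = 3×1 = 3; c[1] = 3×5 + 3×1 = 18; c[2] = 3×5 + 4×1 = 19; c[3] = 4×5 = 20. Result coefficients: [3, 18, 19, 20] → 3 + 18t + 19t^2 + 20t^3

3 + 18t + 19t^2 + 20t^3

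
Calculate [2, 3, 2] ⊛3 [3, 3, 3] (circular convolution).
Use y[k] = Σ_j f[j]·g[(k-j) mod 3]. y[0] = 2×3 + 3×3 + 2×3 = 21; y[1] = 2×3 + 3×3 + 2×3 = 21; y[2] = 2×3 + 3×3 + 2×3 = 21. Result: [21, 21, 21]

[21, 21, 21]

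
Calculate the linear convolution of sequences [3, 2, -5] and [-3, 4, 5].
y[0] = 3×-3 = -9; y[1] = 3×4 + 2×-3 = 6; y[2] = 3×5 + 2×4 + -5×-3 = 38; y[3] = 2×5 + -5×4 = -10; y[4] = -5×5 = -25

[-9, 6, 38, -10, -25]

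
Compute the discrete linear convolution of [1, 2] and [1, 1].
y[0] = 1×1 = 1; y[1] = 1×1 + 2×1 = 3; y[2] = 2×1 = 2

[1, 3, 2]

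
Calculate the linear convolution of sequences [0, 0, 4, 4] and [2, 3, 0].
y[0] = 0×2 = 0; y[1] = 0×3 + 0×2 = 0; y[2] = 0×0 + 0×3 + 4×2 = 8; y[3] = 0×0 + 4×3 + 4×2 = 20; y[4] = 4×0 + 4×3 = 12; y[5] = 4×0 = 0

[0, 0, 8, 20, 12, 0]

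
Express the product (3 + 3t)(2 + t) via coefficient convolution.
Ascending coefficients: a = [3, 3], b = [2, 1]. c[0] = 3×2 = 6; c[1] = 3×1 + 3×2 = 9; c[2] = 3×1 = 3. Result coefficients: [6, 9, 3] → 6 + 9t + 3t^2

6 + 9t + 3t^2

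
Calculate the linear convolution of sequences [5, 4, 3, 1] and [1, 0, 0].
y[0] = 5×1 = 5; y[1] = 5×0 + 4×1 = 4; y[2] = 5×0 + 4×0 + 3×1 = 3; y[3] = 4×0 + 3×0 + 1×1 = 1; y[4] = 3×0 + 1×0 = 0; y[5] = 1×0 = 0

[5, 4, 3, 1, 0, 0]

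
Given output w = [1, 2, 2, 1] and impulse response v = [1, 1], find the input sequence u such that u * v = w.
Deconvolve w=[1, 2, 2, 1] by v=[1, 1]. Since v[0]=1, solve forward: u[0] = w[0] / 1 = 1; u[1] = (w[1] - 1×1) / 1 = 1; u[2] = (w[2] - 1×1) / 1 = 1. So u = [1, 1, 1]. Check by forward convolution: w[0] = 1×1 = 1; w[1] = 1×1 + 1×1 = 2; w[2] = 1×1 + 1×1 = 2; w[3] = 1×1 = 1

[1, 1, 1]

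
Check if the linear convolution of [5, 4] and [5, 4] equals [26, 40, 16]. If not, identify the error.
Recompute linear convolution of [5, 4] and [5, 4]: y[0] = 5×5 = 25; y[1] = 5×4 + 4×5 = 40; y[2] = 4×4 = 16 → [25, 40, 16]. Compare to given [26, 40, 16]: they differ at index 0: given 26, correct 25, so answer: No

No. Error at index 0: given 26, correct 25.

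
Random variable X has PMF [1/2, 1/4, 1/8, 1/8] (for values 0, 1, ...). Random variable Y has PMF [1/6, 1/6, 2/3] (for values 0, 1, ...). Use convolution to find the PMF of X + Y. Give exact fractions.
P(X+Y=k) = Σ_i P(X=i)·P(Y=k-i) — a convolution of [1/2, 1/4, 1/8, 1/8] and [1/6, 1/6, 2/3]. P(X+Y=0) = (1/2)×(1/6) = 1/12; P(X+Y=1) = (1/2)×(1/6) + (1/4)×(1/6) = 1/12 + 1/24 = 1/8; P(X+Y=2) = (1/2)×(2/3) + (1/4)×(1/6) + (1/8)×(1/6) = 1/3 + 1/24 + 1/48 = 19/48; P(X+Y=3) = (1/4)×(2/3) + (1/8)×(1/6) + (1/8)×(1/6) = 1/6 + 1/48 + 1/48 = 5/24; P(X+Y=4) = (1/8)×(2/3) + (1/8)×(1/6) = 1/12 + 1/48 = 5/48; P(X+Y=5) = (1/8)×(2/3) = 1/12. PMF: [1/12, 1/8, 19/48, 5/24, 5/48, 1/12] (sums to 1 ✓)

[1/12, 1/8, 19/48, 5/24, 5/48, 1/12]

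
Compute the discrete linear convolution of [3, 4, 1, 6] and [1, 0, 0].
y[0] = 3×1 = 3; y[1] = 3×0 + 4×1 = 4; y[2] = 3×0 + 4×0 + 1×1 = 1; y[3] = 4×0 + 1×0 + 6×1 = 6; y[4] = 1×0 + 6×0 = 0; y[5] = 6×0 = 0

[3, 4, 1, 6, 0, 0]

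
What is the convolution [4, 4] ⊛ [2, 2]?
y[0] = 4×2 = 8; y[1] = 4×2 + 4×2 = 16; y[2] = 4×2 = 8

[8, 16, 8]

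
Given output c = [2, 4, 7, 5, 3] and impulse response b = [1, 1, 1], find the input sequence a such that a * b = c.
Deconvolve c=[2, 4, 7, 5, 3] by b=[1, 1, 1]. Since b[0]=1, solve forward: a[0] = c[0] / 1 = 2; a[1] = (c[1] - 2×1) / 1 = 2; a[2] = (c[2] - 2×1 - 2×1) / 1 = 3. So a = [2, 2, 3]. Check by forward convolution: c[0] = 2×1 = 2; c[1] = 2×1 + 2×1 = 4; c[2] = 2×1 + 2×1 + 3×1 = 7; c[3] = 2×1 + 3×1 = 5; c[4] = 3×1 = 3

[2, 2, 3]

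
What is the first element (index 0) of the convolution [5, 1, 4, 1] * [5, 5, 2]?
Use y[k] = Σ_i a[i]·b[k-i] at k=0. y[0] = 5×5 = 25

25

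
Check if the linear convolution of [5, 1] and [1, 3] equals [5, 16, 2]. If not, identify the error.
Recompute linear convolution of [5, 1] and [1, 3]: y[0] = 5×1 = 5; y[1] = 5×3 + 1×1 = 16; y[2] = 1×3 = 3 → [5, 16, 3]. Compare to given [5, 16, 2]: they differ at index 2: given 2, correct 3, so answer: No

No. Error at index 2: given 2, correct 3.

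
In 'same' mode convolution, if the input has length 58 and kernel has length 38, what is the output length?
'Same' mode returns an output with the same length as the input: 58

58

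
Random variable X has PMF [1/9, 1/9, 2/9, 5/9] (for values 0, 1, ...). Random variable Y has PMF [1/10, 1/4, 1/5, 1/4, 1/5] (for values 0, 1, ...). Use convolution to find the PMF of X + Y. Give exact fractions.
P(X+Y=k) = Σ_i P(X=i)·P(Y=k-i) — a convolution of [1/9, 1/9, 2/9, 5/9] and [1/10, 1/4, 1/5, 1/4, 1/5]. P(X+Y=0) = (1/9)×(1/10) = 1/90; P(X+Y=1) = (1/9)×(1/4) + (1/9)×(1/10) = 1/36 + 1/90 = 7/180; P(X+Y=2) = (1/9)×(1/5) + (1/9)×(1/4) + (2/9)×(1/10) = 1/45 + 1/36 + 1/45 = 13/180; P(X+Y=3) = (1/9)×(1/4) + (1/9)×(1/5) + (2/9)×(1/4) + (5/9)×(1/10) = 1/36 + 1/45 + 1/18 + 1/18 = 29/180; P(X+Y=4) = (1/9)×(1/5) + (1/9)×(1/4) + (2/9)×(1/5) + (5/9)×(1/4) = 1/45 + 1/36 + 2/45 + 5/36 = 7/30; P(X+Y=5) = (1/9)×(1/5) + (2/9)×(1/4) + (5/9)×(1/5) = 1/45 + 1/18 + 1/9 = 17/90; P(X+Y=6) = (2/9)×(1/5) + (5/9)×(1/4) = 2/45 + 5/36 = 11/60; P(X+Y=7) = (5/9)×(1/5) = 1/9. PMF: [1/90, 7/180, 13/180, 29/180, 7/30, 17/90, 11/60, 1/9] (sums to 1 ✓)

[1/90, 7/180, 13/180, 29/180, 7/30, 17/90, 11/60, 1/9]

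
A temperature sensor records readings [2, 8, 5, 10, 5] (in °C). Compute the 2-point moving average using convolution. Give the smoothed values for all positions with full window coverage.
2-point moving average kernel = [1, 1]. Apply in 'valid' mode (full window coverage): avg[0] = (2 + 8) / 2 = 5.0; avg[1] = (8 + 5) / 2 = 6.5; avg[2] = (5 + 10) / 2 = 7.5; avg[3] = (10 + 5) / 2 = 7.5. Smoothed values: [5.0, 6.5, 7.5, 7.5]

[5.0, 6.5, 7.5, 7.5]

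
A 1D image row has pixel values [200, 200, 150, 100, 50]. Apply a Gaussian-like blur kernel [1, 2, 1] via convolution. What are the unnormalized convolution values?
Convolve image row [200, 200, 150, 100, 50] with kernel [1, 2, 1]: y[0] = 200×1 = 200; y[1] = 200×2 + 200×1 = 600; y[2] = 200×1 + 200×2 + 150×1 = 750; y[3] = 200×1 + 150×2 + 100×1 = 600; y[4] = 150×1 + 100×2 + 50×1 = 400; y[5] = 100×1 + 50×2 = 200; y[6] = 50×1 = 50 → [200, 600, 750, 600, 400, 200, 50]. Normalization factor = sum(kernel) = 4.

[200, 600, 750, 600, 400, 200, 50]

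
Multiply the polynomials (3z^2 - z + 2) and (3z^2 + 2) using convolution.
Ascending coefficients: a = [2, -1, 3], b = [2, 0, 3]. c[0] = 2×2 = 4; c[1] = 2×0 + -1×2 = -2; c[2] = 2×3 + -1×0 + 3×2 = 12; c[3] = -1×3 + 3×0 = -3; c[4] = 3×3 = 9. Result coefficients: [4, -2, 12, -3, 9] → 9z^4 - 3z^3 + 12z^2 - 2z + 4

9z^4 - 3z^3 + 12z^2 - 2z + 4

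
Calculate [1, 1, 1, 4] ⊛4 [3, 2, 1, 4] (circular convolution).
Use y[k] = Σ_j f[j]·g[(k-j) mod 4]. y[0] = 1×3 + 1×4 + 1×1 + 4×2 = 16; y[1] = 1×2 + 1×3 + 1×4 + 4×1 = 13; y[2] = 1×1 + 1×2 + 1×3 + 4×4 = 22; y[3] = 1×4 + 1×1 + 1×2 + 4×3 = 19. Result: [16, 13, 22, 19]

[16, 13, 22, 19]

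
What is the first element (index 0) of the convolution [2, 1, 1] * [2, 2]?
Use y[k] = Σ_i a[i]·b[k-i] at k=0. y[0] = 2×2 = 4

4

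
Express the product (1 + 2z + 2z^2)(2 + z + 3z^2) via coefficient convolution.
Ascending coefficients: a = [1, 2, 2], b = [2, 1, 3]. c[0] = 1×2 = 2; c[1] = 1×1 + 2×2 = 5; c[2] = 1×3 + 2×1 + 2×2 = 9; c[3] = 2×3 + 2×1 = 8; c[4] = 2×3 = 6. Result coefficients: [2, 5, 9, 8, 6] → 2 + 5z + 9z^2 + 8z^3 + 6z^4

2 + 5z + 9z^2 + 8z^3 + 6z^4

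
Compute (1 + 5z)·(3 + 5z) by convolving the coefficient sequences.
Ascending coefficients: a = [1, 5], b = [3, 5]. c[0] = 1×3 = 3; c[1] = 1×5 + 5×3 = 20; c[2] = 5×5 = 25. Result coefficients: [3, 20, 25] → 3 + 20z + 25z^2

3 + 20z + 25z^2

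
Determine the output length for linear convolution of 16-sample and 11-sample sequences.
Linear/full convolution length: m + n - 1 = 16 + 11 - 1 = 26

26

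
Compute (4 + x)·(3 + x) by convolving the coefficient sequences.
Ascending coefficients: a = [4, 1], b = [3, 1]. c[0] = 4×3 = 12; c[1] = 4×1 + 1×3 = 7; c[2] = 1×1 = 1. Result coefficients: [12, 7, 1] → 12 + 7x + x^2

12 + 7x + x^2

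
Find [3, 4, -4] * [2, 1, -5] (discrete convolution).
y[0] = 3×2 = 6; y[1] = 3×1 + 4×2 = 11; y[2] = 3×-5 + 4×1 + -4×2 = -19; y[3] = 4×-5 + -4×1 = -24; y[4] = -4×-5 = 20

[6, 11, -19, -24, 20]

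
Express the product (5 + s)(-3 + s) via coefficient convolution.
Ascending coefficients: a = [5, 1], b = [-3, 1]. c[0] = 5×-3 = -15; c[1] = 5×1 + 1×-3 = 2; c[2] = 1×1 = 1. Result coefficients: [-15, 2, 1] → -15 + 2s + s^2

-15 + 2s + s^2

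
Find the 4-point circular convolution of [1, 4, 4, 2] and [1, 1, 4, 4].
Use y[k] = Σ_j s[j]·t[(k-j) mod 4]. y[0] = 1×1 + 4×4 + 4×4 + 2×1 = 35; y[1] = 1×1 + 4×1 + 4×4 + 2×4 = 29; y[2] = 1×4 + 4×1 + 4×1 + 2×4 = 20; y[3] = 1×4 + 4×4 + 4×1 + 2×1 = 26. Result: [35, 29, 20, 26]

[35, 29, 20, 26]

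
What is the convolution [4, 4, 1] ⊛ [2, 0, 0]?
y[0] = 4×2 = 8; y[1] = 4×0 + 4×2 = 8; y[2] = 4×0 + 4×0 + 1×2 = 2; y[3] = 4×0 + 1×0 = 0; y[4] = 1×0 = 0

[8, 8, 2, 0, 0]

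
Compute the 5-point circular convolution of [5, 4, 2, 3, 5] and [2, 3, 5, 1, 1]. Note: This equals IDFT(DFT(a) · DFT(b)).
Either evaluate y[k] = Σ_j a[j]·b[(k-j) mod 5] directly, or use IDFT(DFT(a) · DFT(b)). y[0] = 5×2 + 4×1 + 2×1 + 3×5 + 5×3 = 46; y[1] = 5×3 + 4×2 + 2×1 + 3×1 + 5×5 = 53; y[2] = 5×5 + 4×3 + 2×2 + 3×1 + 5×1 = 49; y[3] = 5×1 + 4×5 + 2×3 + 3×2 + 5×1 = 42; y[4] = 5×1 + 4×1 + 2×5 + 3×3 + 5×2 = 38. Result: [46, 53, 49, 42, 38]

[46, 53, 49, 42, 38]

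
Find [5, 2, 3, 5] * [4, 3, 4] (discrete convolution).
y[0] = 5×4 = 20; y[1] = 5×3 + 2×4 = 23; y[2] = 5×4 + 2×3 + 3×4 = 38; y[3] = 2×4 + 3×3 + 5×4 = 37; y[4] = 3×4 + 5×3 = 27; y[5] = 5×4 = 20

[20, 23, 38, 37, 27, 20]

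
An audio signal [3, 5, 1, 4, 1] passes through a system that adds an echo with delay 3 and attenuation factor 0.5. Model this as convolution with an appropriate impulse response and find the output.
Direct-path + delayed-attenuated-path model → impulse response h = [1, 0, 0, 0.5] (1 at lag 0, 0.5 at lag 3). Output y[n] = x[n] + 0.5·x[n - 3] (with x[n] = 0 outside 0..4): y[0] = 3 + 0.5×0 = 3; y[1] = 5 + 0.5×0 = 5; y[2] = 1 + 0.5×0 = 1; y[3] = 4 + 0.5×3 = 5.5; y[4] = 1 + 0.5×5 = 3.5; y[5] = 0 + 0.5×1 = 0.5; y[6] = 0 + 0.5×4 = 2.0; y[7] = 0 + 0.5×1 = 0.5. So y = [3, 5, 1, 5.5, 3.5, 0.5, 2.0, 0.5]

[3, 5, 1, 5.5, 3.5, 0.5, 2.0, 0.5]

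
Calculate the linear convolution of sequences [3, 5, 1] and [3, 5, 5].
y[0] = 3×3 = 9; y[1] = 3×5 + 5×3 = 30; y[2] = 3×5 + 5×5 + 1×3 = 43; y[3] = 5×5 + 1×5 = 30; y[4] = 1×5 = 5

[9, 30, 43, 30, 5]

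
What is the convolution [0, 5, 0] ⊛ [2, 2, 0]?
y[0] = 0×2 = 0; y[1] = 0×2 + 5×2 = 10; y[2] = 0×0 + 5×2 + 0×2 = 10; y[3] = 5×0 + 0×2 = 0; y[4] = 0×0 = 0

[0, 10, 10, 0, 0]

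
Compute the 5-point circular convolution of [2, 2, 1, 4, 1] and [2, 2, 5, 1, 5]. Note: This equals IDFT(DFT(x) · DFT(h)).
Either evaluate y[k] = Σ_j x[j]·h[(k-j) mod 5] directly, or use IDFT(DFT(x) · DFT(h)). y[0] = 2×2 + 2×5 + 1×1 + 4×5 + 1×2 = 37; y[1] = 2×2 + 2×2 + 1×5 + 4×1 + 1×5 = 22; y[2] = 2×5 + 2×2 + 1×2 + 4×5 + 1×1 = 37; y[3] = 2×1 + 2×5 + 1×2 + 4×2 + 1×5 = 27; y[4] = 2×5 + 2×1 + 1×5 + 4×2 + 1×2 = 27. Result: [37, 22, 37, 27, 27]

[37, 22, 37, 27, 27]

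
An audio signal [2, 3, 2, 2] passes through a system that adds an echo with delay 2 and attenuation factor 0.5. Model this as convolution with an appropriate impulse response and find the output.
Direct-path + delayed-attenuated-path model → impulse response h = [1, 0, 0.5] (1 at lag 0, 0.5 at lag 2). Output y[n] = x[n] + 0.5·x[n - 2] (with x[n] = 0 outside 0..3): y[0] = 2 + 0.5×0 = 2; y[1] = 3 + 0.5×0 = 3; y[2] = 2 + 0.5×2 = 3.0; y[3] = 2 + 0.5×3 = 3.5; y[4] = 0 + 0.5×2 = 1.0; y[5] = 0 + 0.5×2 = 1.0. So y = [2, 3, 3.0, 3.5, 1.0, 1.0]

[2, 3, 3.0, 3.5, 1.0, 1.0]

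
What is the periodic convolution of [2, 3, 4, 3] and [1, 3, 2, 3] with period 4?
Use y[k] = Σ_j x[j]·h[(k-j) mod 4]. y[0] = 2×1 + 3×3 + 4×2 + 3×3 = 28; y[1] = 2×3 + 3×1 + 4×3 + 3×2 = 27; y[2] = 2×2 + 3×3 + 4×1 + 3×3 = 26; y[3] = 2×3 + 3×2 + 4×3 + 3×1 = 27. Result: [28, 27, 26, 27]

[28, 27, 26, 27]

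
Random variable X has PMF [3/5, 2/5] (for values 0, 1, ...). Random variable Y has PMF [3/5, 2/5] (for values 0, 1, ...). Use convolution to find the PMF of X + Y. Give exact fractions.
P(X+Y=k) = Σ_i P(X=i)·P(Y=k-i) — a convolution of [3/5, 2/5] and [3/5, 2/5]. P(X+Y=0) = (3/5)×(3/5) = 9/25; P(X+Y=1) = (3/5)×(2/5) + (2/5)×(3/5) = 6/25 + 6/25 = 12/25; P(X+Y=2) = (2/5)×(2/5) = 4/25. PMF: [9/25, 12/25, 4/25] (sums to 1 ✓)

[9/25, 12/25, 4/25]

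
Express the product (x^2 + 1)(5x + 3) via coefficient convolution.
Ascending coefficients: a = [1, 0, 1], b = [3, 5]. c[0] = 1×3 = 3; c[1] = 1×5 + 0×3 = 5; c[2] = 0×5 + 1×3 = 3; c[3] = 1×5 = 5. Result coefficients: [3, 5, 3, 5] → 5x^3 + 3x^2 + 5x + 3

5x^3 + 3x^2 + 5x + 3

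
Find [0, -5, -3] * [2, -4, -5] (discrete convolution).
y[0] = 0×2 = 0; y[1] = 0×-4 + -5×2 = -10; y[2] = 0×-5 + -5×-4 + -3×2 = 14; y[3] = -5×-5 + -3×-4 = 37; y[4] = -3×-5 = 15

[0, -10, 14, 37, 15]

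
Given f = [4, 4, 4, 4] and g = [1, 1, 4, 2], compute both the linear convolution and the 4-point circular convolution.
Linear: y_lin[0] = 4×1 = 4; y_lin[1] = 4×1 + 4×1 = 8; y_lin[2] = 4×4 + 4×1 + 4×1 = 24; y_lin[3] = 4×2 + 4×4 + 4×1 + 4×1 = 32; y_lin[4] = 4×2 + 4×4 + 4×1 = 28; y_lin[5] = 4×2 + 4×4 = 24; y_lin[6] = 4×2 = 8 → [4, 8, 24, 32, 28, 24, 8]. Circular (length 4): y[0] = 4×1 + 4×2 + 4×4 + 4×1 = 32; y[1] = 4×1 + 4×1 + 4×2 + 4×4 = 32; y[2] = 4×4 + 4×1 + 4×1 + 4×2 = 32; y[3] = 4×2 + 4×4 + 4×1 + 4×1 = 32 → [32, 32, 32, 32]

Linear: [4, 8, 24, 32, 28, 24, 8], Circular: [32, 32, 32, 32]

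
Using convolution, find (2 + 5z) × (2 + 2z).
Ascending coefficients: a = [2, 5], b = [2, 2]. c[0] = 2×2 = 4; c[1] = 2×2 + 5×2 = 14; c[2] = 5×2 = 10. Result coefficients: [4, 14, 10] → 4 + 14z + 10z^2

4 + 14z + 10z^2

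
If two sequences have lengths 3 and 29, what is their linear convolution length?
Linear/full convolution length: m + n - 1 = 3 + 29 - 1 = 31

31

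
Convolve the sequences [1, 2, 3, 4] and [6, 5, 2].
y[0] = 1×6 = 6; y[1] = 1×5 + 2×6 = 17; y[2] = 1×2 + 2×5 + 3×6 = 30; y[3] = 2×2 + 3×5 + 4×6 = 43; y[4] = 3×2 + 4×5 = 26; y[5] = 4×2 = 8

[6, 17, 30, 43, 26, 8]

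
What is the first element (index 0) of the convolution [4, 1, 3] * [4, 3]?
Use y[k] = Σ_i a[i]·b[k-i] at k=0. y[0] = 4×4 = 16

16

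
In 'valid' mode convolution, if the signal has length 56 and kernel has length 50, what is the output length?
'Valid' mode counts only positions where the kernel fully overlaps the signal: m - n + 1 = 56 - 50 + 1 = 7

7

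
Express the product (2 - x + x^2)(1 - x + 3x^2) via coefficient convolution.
Ascending coefficients: a = [2, -1, 1], b = [1, -1, 3]. c[0] = 2×1 = 2; c[1] = 2×-1 + -1×1 = -3; c[2] = 2×3 + -1×-1 + 1×1 = 8; c[3] = -1×3 + 1×-1 = -4; c[4] = 1×3 = 3. Result coefficients: [2, -3, 8, -4, 3] → 2 - 3x + 8x^2 - 4x^3 + 3x^4

2 - 3x + 8x^2 - 4x^3 + 3x^4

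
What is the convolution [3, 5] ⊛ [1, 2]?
y[0] = 3×1 = 3; y[1] = 3×2 + 5×1 = 11; y[2] = 5×2 = 10

[3, 11, 10]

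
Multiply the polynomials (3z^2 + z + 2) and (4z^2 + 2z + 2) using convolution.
Ascending coefficients: a = [2, 1, 3], b = [2, 2, 4]. c[0] = 2×2 = 4; c[1] = 2×2 + 1×2 = 6; c[2] = 2×4 + 1×2 + 3×2 = 16; c[3] = 1×4 + 3×2 = 10; c[4] = 3×4 = 12. Result coefficients: [4, 6, 16, 10, 12] → 12z^4 + 10z^3 + 16z^2 + 6z + 4

12z^4 + 10z^3 + 16z^2 + 6z + 4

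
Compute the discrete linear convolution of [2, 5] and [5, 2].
y[0] = 2×5 = 10; y[1] = 2×2 + 5×5 = 29; y[2] = 5×2 = 10

[10, 29, 10]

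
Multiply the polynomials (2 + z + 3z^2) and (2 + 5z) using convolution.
Ascending coefficients: a = [2, 1, 3], b = [2, 5]. c[0] = 2×2 = 4; c[1] = 2×5 + 1×2 = 12; c[2] = 1×5 + 3×2 = 11; c[3] = 3×5 = 15. Result coefficients: [4, 12, 11, 15] → 4 + 12z + 11z^2 + 15z^3

4 + 12z + 11z^2 + 15z^3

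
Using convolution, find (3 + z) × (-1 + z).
Ascending coefficients: a = [3, 1], b = [-1, 1]. c[0] = 3×-1 = -3; c[1] = 3×1 + 1×-1 = 2; c[2] = 1×1 = 1. Result coefficients: [-3, 2, 1] → -3 + 2z + z^2

-3 + 2z + z^2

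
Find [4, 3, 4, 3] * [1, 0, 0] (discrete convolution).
y[0] = 4×1 = 4; y[1] = 4×0 + 3×1 = 3; y[2] = 4×0 + 3×0 + 4×1 = 4; y[3] = 3×0 + 4×0 + 3×1 = 3; y[4] = 4×0 + 3×0 = 0; y[5] = 3×0 = 0

[4, 3, 4, 3, 0, 0]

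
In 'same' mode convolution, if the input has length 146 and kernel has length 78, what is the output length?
'Same' mode returns an output with the same length as the input: 146

146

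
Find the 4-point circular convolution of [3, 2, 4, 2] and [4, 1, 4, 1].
Use y[k] = Σ_j u[j]·v[(k-j) mod 4]. y[0] = 3×4 + 2×1 + 4×4 + 2×1 = 32; y[1] = 3×1 + 2×4 + 4×1 + 2×4 = 23; y[2] = 3×4 + 2×1 + 4×4 + 2×1 = 32; y[3] = 3×1 + 2×4 + 4×1 + 2×4 = 23. Result: [32, 23, 32, 23]

[32, 23, 32, 23]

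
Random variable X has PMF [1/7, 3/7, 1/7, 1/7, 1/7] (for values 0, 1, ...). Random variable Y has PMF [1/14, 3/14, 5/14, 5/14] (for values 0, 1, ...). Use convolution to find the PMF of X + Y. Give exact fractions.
P(X+Y=k) = Σ_i P(X=i)·P(Y=k-i) — a convolution of [1/7, 3/7, 1/7, 1/7, 1/7] and [1/14, 3/14, 5/14, 5/14]. P(X+Y=0) = (1/7)×(1/14) = 1/98; P(X+Y=1) = (1/7)×(3/14) + (3/7)×(1/14) = 3/98 + 3/98 = 3/49; P(X+Y=2) = (1/7)×(5/14) + (3/7)×(3/14) + (1/7)×(1/14) = 5/98 + 9/98 + 1/98 = 15/98; P(X+Y=3) = (1/7)×(5/14) + (3/7)×(5/14) + (1/7)×(3/14) + (1/7)×(1/14) = 5/98 + 15/98 + 3/98 + 1/98 = 12/49; P(X+Y=4) = (3/7)×(5/14) + (1/7)×(5/14) + (1/7)×(3/14) + (1/7)×(1/14) = 15/98 + 5/98 + 3/98 + 1/98 = 12/49; P(X+Y=5) = (1/7)×(5/14) + (1/7)×(5/14) + (1/7)×(3/14) = 5/98 + 5/98 + 3/98 = 13/98; P(X+Y=6) = (1/7)×(5/14) + (1/7)×(5/14) = 5/98 + 5/98 = 5/49; P(X+Y=7) = (1/7)×(5/14) = 5/98. PMF: [1/98, 3/49, 15/98, 12/49, 12/49, 13/98, 5/49, 5/98] (sums to 1 ✓)

[1/98, 3/49, 15/98, 12/49, 12/49, 13/98, 5/49, 5/98]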